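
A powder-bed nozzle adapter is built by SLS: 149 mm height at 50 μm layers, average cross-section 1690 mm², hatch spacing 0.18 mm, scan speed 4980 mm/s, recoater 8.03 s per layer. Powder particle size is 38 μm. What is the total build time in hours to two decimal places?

8.21 hours

Layers = ⌈149/0.05⌉ = 2980.
Scan path per layer: 1690 / 0.18 → 9388.9 mm.
Per-layer scan time: 9388.9 / 4980 → 1.8853 s.
Layer cycle = 1.8853 + 8.03, so 9.9153 s.
Total: 2980 × 9.9153 s = 29547.594 s → 8.21 hours.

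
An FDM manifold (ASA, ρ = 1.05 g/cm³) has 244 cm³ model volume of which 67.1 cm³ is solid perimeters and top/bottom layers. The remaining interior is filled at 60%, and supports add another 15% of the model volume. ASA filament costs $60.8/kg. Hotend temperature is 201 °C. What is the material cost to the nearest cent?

$13.40

Interior volume = 244 − 67.1, so 176.9 cm³.
Deposited infill: 0.60 × 176.9 → 106.14 cm³.
Support = 0.15 × 244 = 36.6 cm³.
Deposited volume: 67.1 + 106.14 + 36.6 → 209.84 cm³.
Mass = 209.84 × 1.05, so 220.332 g.
Cost = 220.332 g / 1000 × $60.8/kg = $13.40.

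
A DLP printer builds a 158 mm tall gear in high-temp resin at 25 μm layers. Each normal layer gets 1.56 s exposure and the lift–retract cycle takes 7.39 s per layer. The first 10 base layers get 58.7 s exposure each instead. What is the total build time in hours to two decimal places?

Layers = ⌈158/0.025⌉ = 6320.
Base layers = 10 × (58.7 + 7.39), so 660.9 s.
Regular layers = 6310 × (1.56 + 7.39) = 56474.5 s.
Sum: 660.9 + 56474.5 = 57135.4 s → 15.87 hours.

15.87 hours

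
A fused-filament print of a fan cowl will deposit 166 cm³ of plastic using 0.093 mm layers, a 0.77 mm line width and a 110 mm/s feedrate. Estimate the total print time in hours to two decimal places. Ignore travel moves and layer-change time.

Extrusion cross-section: 0.093 × 0.77 → 0.07161 mm².
Toolpath length = 166 cm³ / 0.07161 mm² = 166000 / 0.07161 = 2318112 mm.
Time extruding: 2318112 / 110 → 21073.7 s.
In the requested units: 21073.7 s = 5.85 hours.

5.85 hours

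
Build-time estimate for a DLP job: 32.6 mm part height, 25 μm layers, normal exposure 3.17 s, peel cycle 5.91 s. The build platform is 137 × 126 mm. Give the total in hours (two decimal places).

Layer count = ceil(32.6 / 0.025) = 1304.
Cycle time = 3.17 + 5.91, so 9.08 s.
Total = 1304 × 9.08 = 11840.32 s = 3.29 hours.

3.29 hours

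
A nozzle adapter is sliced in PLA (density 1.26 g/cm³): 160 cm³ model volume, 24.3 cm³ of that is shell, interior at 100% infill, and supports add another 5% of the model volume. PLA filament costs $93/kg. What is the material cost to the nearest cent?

Volume inside the shell = 160 − 24.3, so 135.7 cm³.
Infill volume = 1.00 × 135.7, so 135.7 cm³.
Support = 0.05 × 160 = 8 cm³.
Total extruded = 24.3 + 135.7 + 8, so 168 cm³.
Mass = 168 × 1.26, so 211.68 g.
At $93/kg: 211.68/1000 × 93 = $19.69.

$19.69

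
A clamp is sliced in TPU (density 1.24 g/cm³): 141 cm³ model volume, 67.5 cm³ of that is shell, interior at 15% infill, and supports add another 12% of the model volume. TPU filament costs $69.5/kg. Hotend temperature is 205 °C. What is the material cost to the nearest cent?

$8.23

Interior volume = 141 − 67.5, so 73.5 cm³.
Deposited infill = 0.15 × 73.5, so 11.025 cm³.
Support = 0.12 × 141 = 16.92 cm³.
Total printed volume = 67.5 + 11.025 + 16.92 = 95.445 cm³.
Mass: 95.445 × 1.24 → 118.3518 g.
Cost = 118.3518 g / 1000 × $69.5/kg = $8.23.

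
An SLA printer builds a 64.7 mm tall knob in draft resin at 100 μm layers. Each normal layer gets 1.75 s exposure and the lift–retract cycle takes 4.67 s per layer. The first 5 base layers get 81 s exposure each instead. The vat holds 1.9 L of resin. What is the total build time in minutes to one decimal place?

Number of layers: 64.7 / 0.1 → 647 (rounded up).
Bottom layers = 5 × (81 + 4.67) = 428.35 s.
Remaining layers = 642 × (1.75 + 4.67), so 4121.64 s.
Total = 428.35 + 4121.64 = 4549.99 s = 75.8 minutes.

75.8 minutes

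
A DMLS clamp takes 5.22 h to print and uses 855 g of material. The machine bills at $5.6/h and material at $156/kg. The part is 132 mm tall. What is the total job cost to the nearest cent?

Time charge: 5.6 × 5.22 → $29.232.
Material cost: 156 × 855/1000 → $133.38.
Total = 29.232 + 133.38 = 162.612 ≈ $162.61.

$162.61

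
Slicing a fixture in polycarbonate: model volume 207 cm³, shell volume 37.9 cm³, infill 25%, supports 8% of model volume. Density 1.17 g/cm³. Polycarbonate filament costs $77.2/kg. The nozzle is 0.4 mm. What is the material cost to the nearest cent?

Infill region = 207 − 37.9, so 169.1 cm³.
Infill volume = 0.25 × 169.1, so 42.275 cm³.
Support = 0.08 × 207 = 16.56 cm³.
Total extruded: 37.9 + 42.275 + 16.56 → 96.735 cm³.
Mass: 96.735 × 1.17 → 113.17995 g.
Cost = 113.17995 g / 1000 × $77.2/kg = $8.74.

$8.74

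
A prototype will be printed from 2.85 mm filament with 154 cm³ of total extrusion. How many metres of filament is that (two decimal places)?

Filament cross-section = π × (2.85/2)² = 6.3794 mm².
L = 154000 mm³ / 6.3794 mm² = 24140.2 mm, i.e. 24.14 m.

24.14 m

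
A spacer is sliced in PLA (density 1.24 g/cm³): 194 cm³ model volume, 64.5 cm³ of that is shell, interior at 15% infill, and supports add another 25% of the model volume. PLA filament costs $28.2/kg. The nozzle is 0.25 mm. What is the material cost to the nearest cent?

Volume inside the shell = 194 − 64.5 = 129.5 cm³.
Infill deposited = 0.15 × 129.5 = 19.425 cm³.
Support: 0.25 × 194 → 48.5 cm³.
Total extruded = 64.5 + 19.425 + 48.5 = 132.425 cm³.
Mass = 132.425 × 1.24, so 164.207 g.
Cost = 164.207 g / 1000 × $28.2/kg = $4.63.

$4.63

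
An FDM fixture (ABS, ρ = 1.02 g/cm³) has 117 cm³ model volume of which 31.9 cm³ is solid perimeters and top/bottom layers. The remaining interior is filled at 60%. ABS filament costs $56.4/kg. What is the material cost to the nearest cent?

$4.77

Infill region: 117 − 31.9 → 85.1 cm³.
Deposited infill = 0.60 × 85.1, so 51.06 cm³.
Total extruded = 31.9 + 51.06 = 82.96 cm³.
Mass = 82.96 × 1.02 = 84.6192 g.
At $56.4/kg: 84.6192/1000 × 56.4 = $4.77.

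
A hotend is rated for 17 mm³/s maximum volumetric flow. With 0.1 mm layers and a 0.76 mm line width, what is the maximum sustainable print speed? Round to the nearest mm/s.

A: 0.1 × 0.76 → 0.076 mm².
v_max = Q/A = 17/0.076 = 223.68 mm/s → 224 mm/s.

224 mm/s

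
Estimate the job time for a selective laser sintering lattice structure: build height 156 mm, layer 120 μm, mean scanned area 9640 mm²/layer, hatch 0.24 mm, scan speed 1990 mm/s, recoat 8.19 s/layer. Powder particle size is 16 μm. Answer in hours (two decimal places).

Number of layers: 156 / 0.12 → 1300 (rounded up).
Per-layer scan distance = 9640 / 0.24 = 40166.7 mm.
Scan time per layer = 40166.7 / 1990 = 20.1843 s.
Time per layer = 20.1843 + 8.19 = 28.3743 s.
1300 layers × 28.3743 s/layer = 36886.59 s, i.e. 10.25 hours.

10.25 hours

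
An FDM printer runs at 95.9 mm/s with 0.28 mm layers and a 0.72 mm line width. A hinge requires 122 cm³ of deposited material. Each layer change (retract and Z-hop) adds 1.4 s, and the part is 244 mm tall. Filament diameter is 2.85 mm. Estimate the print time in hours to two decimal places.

Line area: 0.28 × 0.72 → 0.2016 mm².
Path length: 122000 mm³ / 0.2016 mm² → 605158.7 mm.
Time extruding = 605158.7 / 95.9, so 6310.3 s.
Layer count = ceil(244 / 0.28) = 872.
Z-hop total = 872 × 1.4, so 1220.8 s.
Altogether 6310.3 + 1220.8 = 7531.1 s, i.e. 2.09 hours.

2.09 hours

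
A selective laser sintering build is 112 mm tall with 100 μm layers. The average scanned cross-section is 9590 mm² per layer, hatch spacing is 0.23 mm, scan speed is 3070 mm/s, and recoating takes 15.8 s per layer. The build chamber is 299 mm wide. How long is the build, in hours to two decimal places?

Layers = ⌈112/0.1⌉ = 1120.
Scan path per layer = 9590 / 0.23 = 41695.7 mm.
Laser time per layer: 41695.7 / 3070 → 13.5817 s.
Layer cycle: 13.5817 + 15.8 → 29.3817 s.
Build time = 1120 × 29.3817 = 32907.504 s = 9.14 hours.

9.14 hours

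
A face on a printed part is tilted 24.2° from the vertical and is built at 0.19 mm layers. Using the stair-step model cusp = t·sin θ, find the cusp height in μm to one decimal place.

h_c = t·sin θ = 0.19 × 0.4099 = 0.077881 mm (77.9 μm).

77.9 μm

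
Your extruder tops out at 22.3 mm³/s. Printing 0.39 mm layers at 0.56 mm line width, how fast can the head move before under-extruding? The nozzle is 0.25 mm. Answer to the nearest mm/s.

102 mm/s

Extrusion cross-section: 0.39 × 0.56 → 0.2184 mm².
Max speed = 22.3 / 0.2184 = 102.11 ≈ 102 mm/s.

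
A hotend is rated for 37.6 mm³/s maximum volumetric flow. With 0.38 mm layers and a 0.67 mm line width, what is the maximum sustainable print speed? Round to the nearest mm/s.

148 mm/s

Bead cross-section: 0.38 × 0.67 → 0.2546 mm².
v_max = Q/A = 37.6/0.2546 = 147.68 mm/s → 148 mm/s.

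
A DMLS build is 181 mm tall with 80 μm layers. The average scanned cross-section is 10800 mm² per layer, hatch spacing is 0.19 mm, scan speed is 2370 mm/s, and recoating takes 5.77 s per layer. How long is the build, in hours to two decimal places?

18.70 hours

Layer count = ceil(181 / 0.08) = 2263.
Per-layer scan distance = 10800 / 0.19, so 56842.1 mm.
Laser time per layer: 56842.1 / 2370 → 23.984 s.
Per-layer time: 23.984 + 5.77 → 29.754 s.
Build time = 2263 × 29.754 = 67333.302 s = 18.70 hours.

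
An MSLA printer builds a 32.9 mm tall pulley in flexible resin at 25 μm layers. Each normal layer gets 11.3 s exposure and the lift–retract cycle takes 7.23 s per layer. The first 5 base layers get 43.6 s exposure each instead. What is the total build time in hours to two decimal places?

6.82 hours

Number of layers: 32.9 / 0.025 → 1316 (rounded up).
Bottom layers = 5 × (43.6 + 7.23) = 254.15 s.
Regular layers = 1311 × (11.3 + 7.23) = 24292.83 s.
Total = 254.15 + 24292.83 = 24546.98 s = 6.82 hours.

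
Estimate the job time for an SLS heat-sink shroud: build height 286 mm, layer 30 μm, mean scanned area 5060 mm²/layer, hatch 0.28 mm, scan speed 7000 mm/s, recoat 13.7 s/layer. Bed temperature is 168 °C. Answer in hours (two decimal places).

Number of layers: 286 / 0.03 → 9534 (rounded up).
Hatch length per layer = 5060 / 0.28, so 18071.4 mm.
Scan time per layer: 18071.4 / 7000 → 2.5816 s.
Time per layer: 2.5816 + 13.7 → 16.2816 s.
Build time = 9534 × 16.2816 = 155228.7744 s = 43.12 hours.

43.12 hours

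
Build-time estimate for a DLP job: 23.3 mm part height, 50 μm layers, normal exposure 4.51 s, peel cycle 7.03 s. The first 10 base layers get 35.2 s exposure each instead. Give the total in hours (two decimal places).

1.58 hours

Number of layers: 23.3 / 0.05 → 466 (rounded up).
Bottom layers = 10 × (35.2 + 7.03), so 422.3 s.
Regular layers: 456 × (4.51 + 7.03) → 5262.24 s.
Sum: 422.3 + 5262.24 = 5684.54 s → 1.58 hours.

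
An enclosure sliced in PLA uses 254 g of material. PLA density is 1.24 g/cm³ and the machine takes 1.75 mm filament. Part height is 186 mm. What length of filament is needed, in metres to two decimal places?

Volume = 254 g / 1.24 g·cm⁻³ = 204.8387 cm³ = 204838.7 mm³.
A = π r² = π × 0.875² = 2.4053 mm².
Length = 204838.7 / 2.4053 = 85161.39 mm = 85.16 m.

85.16 m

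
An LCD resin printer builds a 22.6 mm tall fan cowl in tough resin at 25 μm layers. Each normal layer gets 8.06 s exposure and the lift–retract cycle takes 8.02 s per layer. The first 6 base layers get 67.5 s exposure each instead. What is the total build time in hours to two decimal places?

4.14 hours

Number of layers: 22.6 / 0.025 → 904 (rounded up).
Bottom layers = 6 × (67.5 + 8.02) = 453.12 s.
Regular layers = 898 × (8.06 + 8.02), so 14439.84 s.
Total = 453.12 + 14439.84 = 14892.96 s = 4.14 hours.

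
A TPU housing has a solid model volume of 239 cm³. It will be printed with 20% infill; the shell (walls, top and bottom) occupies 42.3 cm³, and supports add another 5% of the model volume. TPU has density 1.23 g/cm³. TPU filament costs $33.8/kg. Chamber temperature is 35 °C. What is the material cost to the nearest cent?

Infill region = 239 − 42.3 = 196.7 cm³.
Deposited infill = 0.20 × 196.7, so 39.34 cm³.
Support = 0.05 × 239 = 11.95 cm³.
Total extruded = 42.3 + 39.34 + 11.95, so 93.59 cm³.
Mass = 93.59 × 1.23, so 115.1157 g.
Cost = 115.1157 g / 1000 × $33.8/kg = $3.89.

$3.89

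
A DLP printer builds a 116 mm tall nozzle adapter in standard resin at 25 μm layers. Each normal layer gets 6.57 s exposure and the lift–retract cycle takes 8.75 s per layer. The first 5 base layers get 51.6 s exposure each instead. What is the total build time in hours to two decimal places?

Number of layers: 116 / 0.025 → 4640 (rounded up).
Base layers = 5 × (51.6 + 8.75) = 301.75 s.
Regular layers = 4635 × (6.57 + 8.75) = 71008.2 s.
Sum: 301.75 + 71008.2 = 71309.95 s → 19.81 hours.

19.81 hours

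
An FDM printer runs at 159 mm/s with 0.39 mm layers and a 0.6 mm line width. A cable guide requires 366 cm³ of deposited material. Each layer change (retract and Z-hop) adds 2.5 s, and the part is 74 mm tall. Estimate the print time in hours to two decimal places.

Line area = 0.39 × 0.6, so 0.234 mm².
Total extruded path = 366000/0.234 = 1564102.6 mm.
Time extruding = 1564102.6 / 159, so 9837.1 s.
Layer count = ceil(74 / 0.39) = 190.
Non-print overhead = 190 × 2.5 = 475 s.
Altogether 9837.1 + 475 = 10312.1 s, i.e. 2.86 hours.

2.86 hours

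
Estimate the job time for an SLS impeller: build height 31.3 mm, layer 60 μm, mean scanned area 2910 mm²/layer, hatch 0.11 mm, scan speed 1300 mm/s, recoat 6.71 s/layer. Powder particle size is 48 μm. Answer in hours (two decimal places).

Layers = ⌈31.3/0.06⌉ = 522.
Scan path per layer = 2910 / 0.11, so 26454.5 mm.
Scan time per layer = 26454.5 / 1300 = 20.3496 s.
Layer cycle = 20.3496 + 6.71 = 27.0596 s.
Total: 522 × 27.0596 s = 14125.1112 s → 3.92 hours.

3.92 hours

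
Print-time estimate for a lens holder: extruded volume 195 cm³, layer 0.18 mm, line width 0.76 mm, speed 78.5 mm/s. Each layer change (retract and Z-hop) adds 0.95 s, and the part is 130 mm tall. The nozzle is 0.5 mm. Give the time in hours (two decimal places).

Extrusion cross-section = 0.18 × 0.76 = 0.1368 mm².
Toolpath length = 195 cm³ / 0.1368 mm² = 195000 / 0.1368 = 1425438.6 mm.
Print-move time: 1425438.6 / 78.5 → 18158.5 s.
Layer count = ceil(130 / 0.18) = 723.
Layer-change overhead: 723 × 0.95 → 686.85 s.
Altogether 18158.5 + 686.85 = 18845.35 s, i.e. 5.23 hours.

5.23 hours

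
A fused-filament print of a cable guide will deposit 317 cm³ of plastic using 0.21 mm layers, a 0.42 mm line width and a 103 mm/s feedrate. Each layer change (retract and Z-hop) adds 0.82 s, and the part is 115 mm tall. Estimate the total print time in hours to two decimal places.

Extrusion cross-section: 0.21 × 0.42 → 0.0882 mm².
Total extruded path = 317000/0.0882 = 3594104.3 mm.
Extrusion time = 3594104.3 / 103, so 34894.2 s.
Layers = ⌈115/0.21⌉ = 548.
Z-hop total = 548 × 0.82 = 449.36 s.
Altogether 34894.2 + 449.36 = 35343.56 s, i.e. 9.82 hours.

9.82 hours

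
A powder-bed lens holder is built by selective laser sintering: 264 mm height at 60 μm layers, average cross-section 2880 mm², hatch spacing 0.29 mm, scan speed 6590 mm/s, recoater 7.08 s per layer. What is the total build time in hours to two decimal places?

10.50 hours

Number of layers: 264 / 0.06 → 4400 (rounded up).
Per-layer scan distance = 2880 / 0.29, so 9931 mm.
Per-layer scan time: 9931 / 6590 → 1.507 s.
Layer cycle = 1.507 + 7.08, so 8.587 s.
Build time = 4400 × 8.587 = 37782.8 s = 10.50 hours.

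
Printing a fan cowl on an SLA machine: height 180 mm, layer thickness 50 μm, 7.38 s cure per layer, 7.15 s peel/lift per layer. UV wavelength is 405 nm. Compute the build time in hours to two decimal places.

14.53 hours

Layers = ⌈180/0.05⌉ = 3600.
Per-layer time = 7.38 + 7.15 = 14.53 s.
Build time: 3600 × 14.53 s = 52308 s, i.e. 14.53 hours.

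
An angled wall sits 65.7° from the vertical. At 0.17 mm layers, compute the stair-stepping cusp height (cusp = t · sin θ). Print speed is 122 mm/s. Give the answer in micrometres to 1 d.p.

154.9 μm

Cusp = layer height × sin(65.7°) = 0.17 × 0.9114 = 0.154938 mm = 154.9 μm.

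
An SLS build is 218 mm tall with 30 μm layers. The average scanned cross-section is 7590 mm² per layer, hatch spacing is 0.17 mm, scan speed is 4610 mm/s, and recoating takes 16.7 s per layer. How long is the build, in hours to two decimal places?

Layer count = ceil(218 / 0.03) = 7267.
Scan path per layer = 7590 / 0.17 = 44647.1 mm.
Scan time per layer = 44647.1 / 4610, so 9.6848 s.
Layer cycle = 9.6848 + 16.7, so 26.3848 s.
Total: 7267 × 26.3848 s = 191738.3416 s → 53.26 hours.

53.26 hours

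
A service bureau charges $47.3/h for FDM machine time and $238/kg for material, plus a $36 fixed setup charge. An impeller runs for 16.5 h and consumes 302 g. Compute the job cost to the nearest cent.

$888.33

Machine cost = 47.3 × 16.5 = $780.45.
Material cost: 238 × 302/1000 → $71.876.
Adding setup: 780.45 + 71.876 + 36 → 888.326 ≈ $888.33.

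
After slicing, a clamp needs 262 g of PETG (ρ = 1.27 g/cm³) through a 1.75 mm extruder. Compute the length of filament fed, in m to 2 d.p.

Extruded volume: 262/1.27 = 206.2992 cm³ (206299.2 mm³).
Filament cross-section = π × (1.75/2)² = 2.4053 mm².
L = V/A = 206299.2/2.4053 = 85768.59 mm → 85.77 m.

85.77 m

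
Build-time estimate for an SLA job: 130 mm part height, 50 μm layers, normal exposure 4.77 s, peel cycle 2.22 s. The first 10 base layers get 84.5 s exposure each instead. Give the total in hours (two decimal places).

Number of layers: 130 / 0.05 → 2600 (rounded up).
Bottom layers: 10 × (84.5 + 2.22) → 867.2 s.
Normal layers: 2590 × (4.77 + 2.22) → 18104.1 s.
Total = 867.2 + 18104.1 = 18971.3 s = 5.27 hours.

5.27 hours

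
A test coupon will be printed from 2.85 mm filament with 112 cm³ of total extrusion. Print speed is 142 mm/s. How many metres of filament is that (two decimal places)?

17.56 m

Filament cross-section = π × (2.85/2)² = 6.3794 mm².
Length = 112 cm³ / 6.3794 mm² = 112000 / 6.3794 = 17556.51 mm = 17.56 m.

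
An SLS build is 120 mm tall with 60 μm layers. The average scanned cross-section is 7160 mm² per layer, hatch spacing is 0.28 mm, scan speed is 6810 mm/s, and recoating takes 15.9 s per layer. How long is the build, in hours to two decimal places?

10.92 hours

Layers = ⌈120/0.06⌉ = 2000.
Per-layer scan distance = 7160 / 0.28, so 25571.4 mm.
Scan time per layer = 25571.4 / 6810 = 3.755 s.
Per-layer time = 3.755 + 15.9, so 19.655 s.
2000 layers × 19.655 s/layer = 39310 s, i.e. 10.92 hours.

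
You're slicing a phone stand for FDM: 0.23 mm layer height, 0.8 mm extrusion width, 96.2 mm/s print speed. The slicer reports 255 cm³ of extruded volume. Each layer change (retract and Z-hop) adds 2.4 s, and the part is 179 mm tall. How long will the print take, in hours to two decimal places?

Line area = 0.23 × 0.8 = 0.184 mm².
Path length: 255000 mm³ / 0.184 mm² → 1385869.6 mm.
Extrusion time = 1385869.6 / 96.2, so 14406.1 s.
Layers = ⌈179/0.23⌉ = 779.
Layer-change overhead: 779 × 2.4 → 1869.6 s.
Total = 14406.1 + 1869.6 = 16275.7 s = 4.52 hours.

4.52 hours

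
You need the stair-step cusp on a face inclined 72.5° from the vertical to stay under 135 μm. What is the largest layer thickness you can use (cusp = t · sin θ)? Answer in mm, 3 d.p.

0.142 mm

Layer height = cusp / sin(72.5°) = 0.135 / 0.9537 = 0.142 mm.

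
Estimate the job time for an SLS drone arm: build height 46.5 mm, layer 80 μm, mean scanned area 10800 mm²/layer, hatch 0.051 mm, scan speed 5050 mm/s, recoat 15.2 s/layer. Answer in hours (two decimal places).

9.24 hours

Layer count = ceil(46.5 / 0.08) = 582.
Scan path per layer: 10800 / 0.051 → 211764.7 mm.
Scan time per layer = 211764.7 / 5050 = 41.9336 s.
Time per layer = 41.9336 + 15.2 = 57.1336 s.
582 layers × 57.1336 s/layer = 33251.7552 s, i.e. 9.24 hours.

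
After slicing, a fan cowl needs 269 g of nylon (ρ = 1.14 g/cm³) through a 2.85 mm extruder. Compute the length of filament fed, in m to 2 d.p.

Extruded volume: 269/1.14 = 235.9649 cm³ (235964.9 mm³).
Filament cross-section = π × (2.85/2)² = 6.3794 mm².
L = V/A = 235964.9/6.3794 = 36988.57 mm → 36.99 m.

36.99 m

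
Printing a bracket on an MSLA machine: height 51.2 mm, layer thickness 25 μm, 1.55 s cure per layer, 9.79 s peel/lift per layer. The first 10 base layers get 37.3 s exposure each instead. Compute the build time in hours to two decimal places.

Number of layers: 51.2 / 0.025 → 2048 (rounded up).
Bottom layers = 10 × (37.3 + 9.79) = 470.9 s.
Regular layers = 2038 × (1.55 + 9.79) = 23110.92 s.
Total = 470.9 + 23110.92 = 23581.82 s = 6.55 hours.

6.55 hours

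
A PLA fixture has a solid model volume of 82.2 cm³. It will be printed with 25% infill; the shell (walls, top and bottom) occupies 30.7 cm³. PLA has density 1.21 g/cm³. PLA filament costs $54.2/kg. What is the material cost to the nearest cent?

$2.86

Volume inside the shell = 82.2 − 30.7, so 51.5 cm³.
Infill volume: 0.25 × 51.5 → 12.875 cm³.
Deposited volume = 30.7 + 12.875 = 43.575 cm³.
Mass: 43.575 × 1.21 → 52.72575 g.
At $54.2/kg: 52.72575/1000 × 54.2 = $2.86.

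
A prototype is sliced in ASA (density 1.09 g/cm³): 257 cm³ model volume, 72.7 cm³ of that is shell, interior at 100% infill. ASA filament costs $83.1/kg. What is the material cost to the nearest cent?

$23.28

Infill region: 257 − 72.7 → 184.3 cm³.
Infill volume = 1.00 × 184.3, so 184.3 cm³.
Total extruded = 72.7 + 184.3 = 257 cm³.
Mass: 257 × 1.09 → 280.13 g.
At $83.1/kg: 280.13/1000 × 83.1 = $23.28.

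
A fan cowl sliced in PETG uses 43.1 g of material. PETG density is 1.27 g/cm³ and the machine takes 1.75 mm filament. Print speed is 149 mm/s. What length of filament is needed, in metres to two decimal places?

Extruded volume: 43.1/1.27 = 33.937 cm³ (33937 mm³).
Filament cross-section = π × (1.75/2)² = 2.4053 mm².
Length = 33937 / 2.4053 = 14109.26 mm = 14.11 m.

14.11 m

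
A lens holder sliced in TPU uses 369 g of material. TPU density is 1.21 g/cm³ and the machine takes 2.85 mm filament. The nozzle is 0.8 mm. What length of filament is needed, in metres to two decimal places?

47.80 m

Volume = 369 g / 1.21 g·cm⁻³ = 304.9587 cm³ = 304958.7 mm³.
A = π r² = π × 1.425² = 6.3794 mm².
L = V/A = 304958.7/6.3794 = 47803.66 mm → 47.80 m.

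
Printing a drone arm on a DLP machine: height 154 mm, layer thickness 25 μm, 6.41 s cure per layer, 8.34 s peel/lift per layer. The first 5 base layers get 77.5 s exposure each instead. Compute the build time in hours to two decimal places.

Number of layers: 154 / 0.025 → 6160 (rounded up).
Burn-in layers = 5 × (77.5 + 8.34) = 429.2 s.
Normal layers: 6155 × (6.41 + 8.34) → 90786.25 s.
Total = 429.2 + 90786.25 = 91215.45 s = 25.34 hours.

25.34 hours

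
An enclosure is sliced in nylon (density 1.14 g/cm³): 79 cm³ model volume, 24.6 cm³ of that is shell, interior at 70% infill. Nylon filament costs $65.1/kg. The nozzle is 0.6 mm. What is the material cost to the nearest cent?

Interior volume = 79 − 24.6 = 54.4 cm³.
Infill volume = 0.70 × 54.4 = 38.08 cm³.
Total extruded = 24.6 + 38.08, so 62.68 cm³.
Mass = 62.68 × 1.14 = 71.4552 g.
At $65.1/kg: 71.4552/1000 × 65.1 = $4.65.

$4.65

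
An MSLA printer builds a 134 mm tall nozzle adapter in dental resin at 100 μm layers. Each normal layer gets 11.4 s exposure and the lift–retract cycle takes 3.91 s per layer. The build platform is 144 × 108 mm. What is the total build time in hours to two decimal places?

Layer count = ceil(134 / 0.1) = 1340.
Cycle time: 11.4 + 3.91 → 15.31 s.
Build time: 1340 × 15.31 s = 20515.4 s, i.e. 5.70 hours.

5.70 hours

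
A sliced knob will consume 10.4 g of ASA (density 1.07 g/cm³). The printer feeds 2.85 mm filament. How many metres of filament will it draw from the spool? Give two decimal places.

1.52 m

Extruded volume: 10.4/1.07 = 9.7196 cm³ (9719.6 mm³).
A = π r² = π × 1.425² = 6.3794 mm².
Length = 9719.6 / 6.3794 = 1523.59 mm = 1.52 m.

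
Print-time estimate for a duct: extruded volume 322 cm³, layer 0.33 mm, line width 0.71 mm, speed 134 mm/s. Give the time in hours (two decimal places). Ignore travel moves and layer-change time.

2.85 hours

Bead cross-section = 0.33 × 0.71, so 0.2343 mm².
Path length: 322000 mm³ / 0.2343 mm² → 1374306.4 mm.
Extrusion time = 1374306.4 / 134 = 10256 s.
Converting: 10256 s = 2.85 hours.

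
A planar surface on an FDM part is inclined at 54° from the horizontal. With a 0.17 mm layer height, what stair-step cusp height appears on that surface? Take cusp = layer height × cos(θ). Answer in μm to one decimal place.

Cusp = layer height × cos(54°) = 0.17 × 0.5878 = 0.099926 mm = 99.9 μm.

99.9 μm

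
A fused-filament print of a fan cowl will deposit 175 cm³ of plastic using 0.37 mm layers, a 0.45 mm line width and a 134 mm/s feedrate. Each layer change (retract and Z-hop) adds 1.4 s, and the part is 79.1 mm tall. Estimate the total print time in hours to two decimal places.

Extrusion cross-section = 0.37 × 0.45, so 0.1665 mm².
Total extruded path = 175000/0.1665 = 1051051.1 mm.
Time extruding: 1051051.1 / 134 → 7843.7 s.
Layers = ⌈79.1/0.37⌉ = 214.
Non-print overhead = 214 × 1.4 = 299.6 s.
Total = 7843.7 + 299.6 = 8143.3 s = 2.26 hours.

2.26 hours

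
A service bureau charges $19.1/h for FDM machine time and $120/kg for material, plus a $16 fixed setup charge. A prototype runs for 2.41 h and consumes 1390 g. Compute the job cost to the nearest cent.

$228.83

Machine cost: 19.1 × 2.41 → $46.031.
Material cost: 120 × 1390/1000 → $166.80.
Adding setup: 46.031 + 166.80 + 16 → 228.831 ≈ $228.83.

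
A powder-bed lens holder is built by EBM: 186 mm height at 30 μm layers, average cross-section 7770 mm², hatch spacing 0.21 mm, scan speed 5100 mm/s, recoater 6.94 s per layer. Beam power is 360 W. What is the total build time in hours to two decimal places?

24.45 hours

Number of layers: 186 / 0.03 → 6200 (rounded up).
Scan path per layer: 7770 / 0.21 → 37000 mm.
Scan time per layer: 37000 / 5100 → 7.2549 s.
Per-layer time = 7.2549 + 6.94, so 14.1949 s.
Total: 6200 × 14.1949 s = 88008.38 s → 24.45 hours.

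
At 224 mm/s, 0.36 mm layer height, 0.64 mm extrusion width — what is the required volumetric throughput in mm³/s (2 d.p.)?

51.61

Bead cross-section = 0.36 × 0.64 = 0.2304 mm².
Q = v·A = 224 × 0.2304 = 51.61 mm³/s.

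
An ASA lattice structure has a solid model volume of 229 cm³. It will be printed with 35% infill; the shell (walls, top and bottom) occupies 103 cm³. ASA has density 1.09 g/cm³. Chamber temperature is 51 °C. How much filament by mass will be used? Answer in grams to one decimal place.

Interior volume = 229 − 103 = 126 cm³.
Deposited infill = 0.35 × 126, so 44.1 cm³.
Total extruded = 103 + 44.1, so 147.1 cm³.
Mass = 147.1 × 1.09, so 160.339 g.

160.3 g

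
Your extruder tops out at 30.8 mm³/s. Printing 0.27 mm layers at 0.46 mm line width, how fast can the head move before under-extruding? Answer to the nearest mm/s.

248 mm/s

Bead cross-section: 0.27 × 0.46 → 0.1242 mm².
Max speed = 30.8 / 0.1242 = 247.99 ≈ 248 mm/s.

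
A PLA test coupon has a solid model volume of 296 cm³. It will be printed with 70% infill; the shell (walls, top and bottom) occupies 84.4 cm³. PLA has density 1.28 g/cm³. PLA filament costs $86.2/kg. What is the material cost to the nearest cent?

$25.66

Interior volume = 296 − 84.4, so 211.6 cm³.
Deposited infill: 0.70 × 211.6 → 148.12 cm³.
Total printed volume = 84.4 + 148.12 = 232.52 cm³.
Mass: 232.52 × 1.28 → 297.6256 g.
Cost = 297.6256 g / 1000 × $86.2/kg = $25.66.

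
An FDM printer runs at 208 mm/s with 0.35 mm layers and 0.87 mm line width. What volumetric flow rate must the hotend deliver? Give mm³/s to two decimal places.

A = 0.35 × 0.87, so 0.3045 mm².
Q = v·A = 208 × 0.3045 = 63.34 mm³/s.

63.34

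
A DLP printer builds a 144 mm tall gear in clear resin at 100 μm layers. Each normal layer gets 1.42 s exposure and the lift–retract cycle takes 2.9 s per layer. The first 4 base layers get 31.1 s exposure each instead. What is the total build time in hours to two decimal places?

Number of layers: 144 / 0.1 → 1440 (rounded up).
Base layers = 4 × (31.1 + 2.9) = 136 s.
Regular layers = 1436 × (1.42 + 2.9) = 6203.52 s.
Total = 136 + 6203.52 = 6339.52 s = 1.76 hours.

1.76 hours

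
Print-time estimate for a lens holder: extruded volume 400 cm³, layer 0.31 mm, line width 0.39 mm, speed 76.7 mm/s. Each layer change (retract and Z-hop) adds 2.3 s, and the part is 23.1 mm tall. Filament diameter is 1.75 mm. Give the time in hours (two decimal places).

12.03 hours

Line area = 0.31 × 0.39 = 0.1209 mm².
Total extruded path = 400000/0.1209 = 3308519.4 mm.
Time extruding: 3308519.4 / 76.7 → 43135.8 s.
Number of layers: 23.1 / 0.31 → 75 (rounded up).
Z-hop total = 75 × 2.3, so 172.5 s.
Altogether 43135.8 + 172.5 = 43308.3 s, i.e. 12.03 hours.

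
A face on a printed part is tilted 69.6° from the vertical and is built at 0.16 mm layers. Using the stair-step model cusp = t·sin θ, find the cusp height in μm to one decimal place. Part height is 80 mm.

150.0 μm

h_c = t·sin θ = 0.16 × 0.9373 = 0.149968 mm (150.0 μm).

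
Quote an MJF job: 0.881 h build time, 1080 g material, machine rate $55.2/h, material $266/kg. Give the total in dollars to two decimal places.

Machine cost: 55.2 × 0.881 → $48.6312.
Feedstock cost = 266 × 1080/1000, so $287.28.
Job cost: 48.6312 + 287.28 = 335.9112 ≈ $335.91.

$335.91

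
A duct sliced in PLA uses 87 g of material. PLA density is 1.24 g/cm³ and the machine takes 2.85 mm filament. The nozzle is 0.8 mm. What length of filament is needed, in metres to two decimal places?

Extruded volume: 87/1.24 = 70.1613 cm³ (70161.3 mm³).
A = π r² = π × 1.425² = 6.3794 mm².
Length = 70161.3 / 6.3794 = 10998.1 mm = 11.00 m.

11.00 m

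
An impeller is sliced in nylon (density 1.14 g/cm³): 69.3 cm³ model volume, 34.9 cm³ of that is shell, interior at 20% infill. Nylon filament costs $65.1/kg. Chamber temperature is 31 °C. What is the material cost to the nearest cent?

$3.10

Interior volume = 69.3 − 34.9 = 34.4 cm³.
Infill deposited = 0.20 × 34.4 = 6.88 cm³.
Total printed volume: 34.9 + 6.88 → 41.78 cm³.
Mass = 41.78 × 1.14 = 47.6292 g.
Cost = 47.6292 g / 1000 × $65.1/kg = $3.10.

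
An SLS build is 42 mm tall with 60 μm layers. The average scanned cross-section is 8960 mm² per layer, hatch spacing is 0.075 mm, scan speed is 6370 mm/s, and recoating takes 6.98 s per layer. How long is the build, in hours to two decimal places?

5.00 hours

Layer count = ceil(42 / 0.06) = 700.
Scan path per layer = 8960 / 0.075 = 119466.7 mm.
Scan time per layer: 119466.7 / 6370 → 18.7546 s.
Per-layer time: 18.7546 + 6.98 → 25.7346 s.
700 layers × 25.7346 s/layer = 18014.22 s, i.e. 5.00 hours.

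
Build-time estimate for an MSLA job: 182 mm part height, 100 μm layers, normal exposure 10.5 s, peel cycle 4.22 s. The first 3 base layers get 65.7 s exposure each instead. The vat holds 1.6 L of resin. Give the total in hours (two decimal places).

7.49 hours

Layer count = ceil(182 / 0.1) = 1820.
Burn-in layers = 3 × (65.7 + 4.22) = 209.76 s.
Regular layers: 1817 × (10.5 + 4.22) → 26746.24 s.
Sum: 209.76 + 26746.24 = 26956 s → 7.49 hours.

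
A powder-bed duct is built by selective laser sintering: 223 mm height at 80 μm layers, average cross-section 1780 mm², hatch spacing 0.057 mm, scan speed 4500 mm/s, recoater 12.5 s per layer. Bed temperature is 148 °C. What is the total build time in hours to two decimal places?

Layer count = ceil(223 / 0.08) = 2788.
Hatch length per layer: 1780 / 0.057 → 31228.1 mm.
Laser time per layer = 31228.1 / 4500, so 6.9396 s.
Per-layer time: 6.9396 + 12.5 → 19.4396 s.
2788 layers × 19.4396 s/layer = 54197.6048 s, i.e. 15.05 hours.

15.05 hours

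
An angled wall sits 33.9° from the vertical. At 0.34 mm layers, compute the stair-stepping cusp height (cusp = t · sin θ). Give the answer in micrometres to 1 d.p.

Cusp = layer height × sin(33.9°) = 0.34 × 0.5577 = 0.189618 mm = 189.6 μm.

189.6 μm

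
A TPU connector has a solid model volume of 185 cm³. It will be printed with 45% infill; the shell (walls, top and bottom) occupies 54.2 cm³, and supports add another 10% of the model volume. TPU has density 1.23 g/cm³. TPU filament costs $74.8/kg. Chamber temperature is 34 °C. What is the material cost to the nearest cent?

$12.10

Volume inside the shell = 185 − 54.2, so 130.8 cm³.
Infill volume = 0.45 × 130.8 = 58.86 cm³.
Support: 0.10 × 185 → 18.5 cm³.
Total printed volume: 54.2 + 58.86 + 18.5 → 131.56 cm³.
Mass = 131.56 × 1.23 = 161.8188 g.
Cost = 161.8188 g / 1000 × $74.8/kg = $12.10.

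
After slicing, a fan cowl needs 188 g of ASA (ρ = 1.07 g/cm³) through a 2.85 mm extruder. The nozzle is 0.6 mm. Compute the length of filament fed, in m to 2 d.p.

27.54 m

Extruded volume: 188/1.07 = 175.7009 cm³ (175700.9 mm³).
A = π r² = π × 1.425² = 6.3794 mm².
Length = 175700.9 / 6.3794 = 27541.92 mm = 27.54 m.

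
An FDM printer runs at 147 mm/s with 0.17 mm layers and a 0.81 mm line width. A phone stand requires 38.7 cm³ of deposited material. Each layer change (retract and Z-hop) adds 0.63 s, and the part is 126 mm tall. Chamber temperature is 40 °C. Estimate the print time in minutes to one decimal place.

Extrusion cross-section: 0.17 × 0.81 → 0.1377 mm².
Total extruded path = 38700/0.1377 = 281045.8 mm.
Time extruding: 281045.8 / 147 → 1911.9 s.
Layer count = ceil(126 / 0.17) = 742.
Z-hop total: 742 × 0.63 → 467.46 s.
Altogether 1911.9 + 467.46 = 2379.36 s, i.e. 39.7 minutes.

39.7 minutes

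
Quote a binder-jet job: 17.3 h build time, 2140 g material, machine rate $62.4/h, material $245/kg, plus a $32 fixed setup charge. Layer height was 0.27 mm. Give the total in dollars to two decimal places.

Machine-time cost = 62.4 × 17.3, so $1079.52.
Material charge: 245 × 2140/1000 → $524.30.
Adding setup: 1079.52 + 524.30 + 32 → $1635.82.

$1635.82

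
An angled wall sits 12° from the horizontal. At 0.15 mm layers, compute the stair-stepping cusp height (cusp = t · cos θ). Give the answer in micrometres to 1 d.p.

Cusp = layer height × cos(12°) = 0.15 × 0.9781 = 0.146715 mm = 146.7 μm.

146.7 μm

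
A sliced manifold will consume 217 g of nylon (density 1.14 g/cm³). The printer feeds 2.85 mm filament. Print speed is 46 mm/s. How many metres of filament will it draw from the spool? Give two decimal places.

Extruded volume: 217/1.14 = 190.3509 cm³ (190350.9 mm³).
Filament cross-section = π × (2.85/2)² = 6.3794 mm².
L = V/A = 190350.9/6.3794 = 29838.37 mm → 29.84 m.

29.84 m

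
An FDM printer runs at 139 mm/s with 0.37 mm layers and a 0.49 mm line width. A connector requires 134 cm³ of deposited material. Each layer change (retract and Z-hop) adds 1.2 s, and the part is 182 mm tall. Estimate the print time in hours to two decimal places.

1.64 hours

Line area = 0.37 × 0.49, so 0.1813 mm².
Total extruded path = 134000/0.1813 = 739106.5 mm.
Time extruding: 739106.5 / 139 → 5317.3 s.
Number of layers: 182 / 0.37 → 492 (rounded up).
Z-hop total = 492 × 1.2, so 590.4 s.
Altogether 5317.3 + 590.4 = 5907.7 s, i.e. 1.64 hours.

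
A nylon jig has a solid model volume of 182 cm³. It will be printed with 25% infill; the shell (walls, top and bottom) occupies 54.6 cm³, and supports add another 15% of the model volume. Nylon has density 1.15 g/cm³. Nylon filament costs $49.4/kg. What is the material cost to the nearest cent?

Interior volume = 182 − 54.6, so 127.4 cm³.
Infill volume = 0.25 × 127.4, so 31.85 cm³.
Support: 0.15 × 182 → 27.3 cm³.
Total printed volume = 54.6 + 31.85 + 27.3 = 113.75 cm³.
Mass: 113.75 × 1.15 → 130.8125 g.
At $49.4/kg: 130.8125/1000 × 49.4 = $6.46.

$6.46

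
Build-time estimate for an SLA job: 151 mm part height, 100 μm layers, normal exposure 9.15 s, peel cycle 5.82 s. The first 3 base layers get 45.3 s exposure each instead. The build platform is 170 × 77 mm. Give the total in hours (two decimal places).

6.31 hours

Layers = ⌈151/0.1⌉ = 1510.
Base layers = 3 × (45.3 + 5.82), so 153.36 s.
Regular layers = 1507 × (9.15 + 5.82) = 22559.79 s.
Sum: 153.36 + 22559.79 = 22713.15 s → 6.31 hours.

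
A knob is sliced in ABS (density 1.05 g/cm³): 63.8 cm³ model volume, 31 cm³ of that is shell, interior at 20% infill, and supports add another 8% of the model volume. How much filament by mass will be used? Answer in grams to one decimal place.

Interior volume = 63.8 − 31 = 32.8 cm³.
Infill volume: 0.20 × 32.8 → 6.56 cm³.
Support: 0.08 × 63.8 → 5.104 cm³.
Deposited volume: 31 + 6.56 + 5.104 → 42.664 cm³.
Mass: 42.664 × 1.05 → 44.7972 g.

44.8 g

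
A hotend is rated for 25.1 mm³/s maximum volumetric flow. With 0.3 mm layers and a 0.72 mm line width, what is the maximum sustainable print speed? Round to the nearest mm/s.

116 mm/s

Bead cross-section = 0.3 × 0.72, so 0.216 mm².
Max speed = 25.1 / 0.216 = 116.20 ≈ 116 mm/s.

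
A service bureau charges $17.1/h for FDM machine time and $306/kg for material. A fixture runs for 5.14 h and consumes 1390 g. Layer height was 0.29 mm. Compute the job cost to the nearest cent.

Time charge = 17.1 × 5.14, so $87.894.
Material charge = 306 × 1390/1000 = $425.34.
Job cost: 87.894 + 425.34 = 513.234 ≈ $513.23.

$513.23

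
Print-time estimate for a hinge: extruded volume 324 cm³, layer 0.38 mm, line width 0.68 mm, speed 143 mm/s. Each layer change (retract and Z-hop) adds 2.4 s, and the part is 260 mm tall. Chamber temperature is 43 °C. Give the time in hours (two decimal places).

Extrusion cross-section: 0.38 × 0.68 → 0.2584 mm².
Total extruded path = 324000/0.2584 = 1253870 mm.
Print-move time = 1253870 / 143 = 8768.3 s.
Number of layers: 260 / 0.38 → 685 (rounded up).
Non-print overhead = 685 × 2.4, so 1644 s.
Total = 8768.3 + 1644 = 10412.3 s = 2.89 hours.

2.89 hours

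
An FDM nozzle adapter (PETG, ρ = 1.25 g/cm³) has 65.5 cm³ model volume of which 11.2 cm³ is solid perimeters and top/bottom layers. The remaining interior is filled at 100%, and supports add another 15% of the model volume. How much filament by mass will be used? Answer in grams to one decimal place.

94.2 g

Interior volume: 65.5 − 11.2 → 54.3 cm³.
Infill deposited = 1.00 × 54.3 = 54.3 cm³.
Support = 0.15 × 65.5, so 9.825 cm³.
Total extruded = 11.2 + 54.3 + 9.825, so 75.325 cm³.
Mass = 75.325 × 1.25 = 94.15625 g.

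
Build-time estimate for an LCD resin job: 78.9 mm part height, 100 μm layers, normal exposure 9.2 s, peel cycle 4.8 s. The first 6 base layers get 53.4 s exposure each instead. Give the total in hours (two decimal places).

3.14 hours

Number of layers: 78.9 / 0.1 → 789 (rounded up).
Bottom layers = 6 × (53.4 + 4.8) = 349.2 s.
Regular layers = 783 × (9.2 + 4.8), so 10962 s.
Total = 349.2 + 10962 = 11311.2 s = 3.14 hours.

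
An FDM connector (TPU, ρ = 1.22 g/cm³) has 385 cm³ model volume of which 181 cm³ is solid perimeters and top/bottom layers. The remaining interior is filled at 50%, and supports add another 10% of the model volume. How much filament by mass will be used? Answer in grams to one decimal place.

Interior volume = 385 − 181, so 204 cm³.
Infill deposited = 0.50 × 204 = 102 cm³.
Support = 0.10 × 385, so 38.5 cm³.
Total extruded = 181 + 102 + 38.5 = 321.5 cm³.
Mass: 321.5 × 1.22 → 392.23 g.

392.2 g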